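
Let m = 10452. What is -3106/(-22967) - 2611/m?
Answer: -27502925/240051084 ≈ -0.11457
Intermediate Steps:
-3106/(-22967) - 2611/m = -3106/(-22967) - 2611/10452 = -3106*(-1/22967) - 2611*1/10452 = 3106/22967 - 2611/10452 = -27502925/240051084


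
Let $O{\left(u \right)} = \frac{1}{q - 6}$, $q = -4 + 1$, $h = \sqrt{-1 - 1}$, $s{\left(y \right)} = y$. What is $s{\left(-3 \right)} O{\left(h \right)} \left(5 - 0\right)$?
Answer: $\frac{5}{3} \approx 1.6667$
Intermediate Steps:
$h = i \sqrt{2}$ ($h = \sqrt{-2} = i \sqrt{2} \approx 1.4142 i$)
$q = -3$
$O{\left(u \right)} = - \frac{1}{9}$ ($O{\left(u \right)} = \frac{1}{-3 - 6} = \frac{1}{-9} = - \frac{1}{9}$)
$s{\left(-3 \right)} O{\left(h \right)} \left(5 - 0\right) = \left(-3\right) \left(- \frac{1}{9}\right) \left(5 - 0\right) = \frac{5 + 0}{3} = \frac{1}{3} \cdot 5 = \frac{5}{3}$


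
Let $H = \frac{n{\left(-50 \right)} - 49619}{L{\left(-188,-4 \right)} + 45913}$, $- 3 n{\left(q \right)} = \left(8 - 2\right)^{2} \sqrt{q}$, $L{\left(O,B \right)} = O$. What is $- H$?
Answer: $\frac{841}{775} + \frac{12 i \sqrt{2}}{9145} \approx 1.0852 + 0.0018557 i$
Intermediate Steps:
$n{\left(q \right)} = - 12 \sqrt{q}$ ($n{\left(q \right)} = - \frac{\left(8 - 2\right)^{2} \sqrt{q}}{3} = - \frac{6^{2} \sqrt{q}}{3} = - \frac{36 \sqrt{q}}{3} = - 12 \sqrt{q}$)
$H = - \frac{841}{775} - \frac{12 i \sqrt{2}}{9145}$ ($H = \frac{- 12 \sqrt{-50} - 49619}{-188 + 45913} = \frac{- 12 \cdot 5 i \sqrt{2} - 49619}{45725} = \left(- 60 i \sqrt{2} - 49619\right) \frac{1}{45725} = \left(-49619 - 60 i \sqrt{2}\right) \frac{1}{45725} = - \frac{841}{775} - \frac{12 i \sqrt{2}}{9145} \approx -1.0852 - 0.0018557 i$)
$- H = - (- \frac{841}{775} - \frac{12 i \sqrt{2}}{9145}) = \frac{841}{775} + \frac{12 i \sqrt{2}}{9145}$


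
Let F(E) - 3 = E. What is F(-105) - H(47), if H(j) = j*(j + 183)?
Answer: -10912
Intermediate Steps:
H(j) = j*(183 + j)
F(E) = 3 + E
F(-105) - H(47) = (3 - 105) - 47*(183 + 47) = -102 - 47*230 = -102 - 1*10810 = -102 - 10810 = -10912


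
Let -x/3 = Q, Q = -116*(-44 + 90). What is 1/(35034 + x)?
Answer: 1/51042 ≈ 1.9592e-5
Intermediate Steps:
Q = -5336 (Q = -116*46 = -5336)
x = 16008 (x = -3*(-5336) = 16008)
1/(35034 + x) = 1/(35034 + 16008) = 1/51042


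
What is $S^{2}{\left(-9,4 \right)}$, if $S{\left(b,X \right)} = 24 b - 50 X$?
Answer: $173056$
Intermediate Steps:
$S{\left(b,X \right)} = - 50 X + 24 b$
$S^{2}{\left(-9,4 \right)} = \left(\left(-50\right) 4 + 24 \left(-9\right)\right)^{2} = \left(-200 - 216\right)^{2} = \left(-416\right)^{2} = 173056$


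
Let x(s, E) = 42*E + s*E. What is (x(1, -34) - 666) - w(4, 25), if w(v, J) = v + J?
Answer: -2157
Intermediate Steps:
x(s, E) = 42*E + E*s
w(v, J) = J + v
(x(1, -34) - 666) - w(4, 25) = (-34*(42 + 1) - 666) - (25 + 4) = (-34*43 - 666) - 1*29 = (-1462 - 666) - 29 = -2128 - 29 = -2157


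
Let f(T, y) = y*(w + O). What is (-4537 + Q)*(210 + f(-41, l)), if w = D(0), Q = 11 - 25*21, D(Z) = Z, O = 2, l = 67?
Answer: -1737544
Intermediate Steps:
Q = -514 (Q = 11 - 525 = -514)
w = 0
f(T, y) = 2*y (f(T, y) = y*(0 + 2) = y*2 = 2*y)
(-4537 + Q)*(210 + f(-41, l)) = (-4537 - 514)*(210 + 2*67) = -5051*(210 + 134) = -5051*344 = -1737544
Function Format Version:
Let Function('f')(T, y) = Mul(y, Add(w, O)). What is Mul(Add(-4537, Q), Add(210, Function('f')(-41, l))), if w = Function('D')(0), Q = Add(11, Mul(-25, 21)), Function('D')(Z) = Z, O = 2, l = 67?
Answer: -1737544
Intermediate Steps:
Q = -514 (Q = Add(11, -525) = -514)
w = 0
Function('f')(T, y) = Mul(2, y) (Function('f')(T, y) = Mul(y, Add(0, 2)) = Mul(y, 2) = Mul(2, y))
Mul(Add(-4537, Q), Add(210, Function('f')(-41, l))) = Mul(Add(-4537, -514), Add(210, Mul(2, 67))) = Mul(-5051, Add(210, 134)) = Mul(-5051, 344) = -1737544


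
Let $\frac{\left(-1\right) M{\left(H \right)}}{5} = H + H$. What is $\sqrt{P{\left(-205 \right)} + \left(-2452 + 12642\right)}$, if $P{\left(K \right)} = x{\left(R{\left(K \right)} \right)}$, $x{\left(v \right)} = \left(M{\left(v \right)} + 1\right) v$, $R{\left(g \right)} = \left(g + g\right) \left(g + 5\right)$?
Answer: $i \sqrt{67239907810} \approx 2.5931 \cdot 10^{5} i$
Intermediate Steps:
$M{\left(H \right)} = - 10 H$ ($M{\left(H \right)} = - 5 \left(H + H\right) = - 5 \cdot 2 H = - 10 H$)
$R{\left(g \right)} = 2 g \left(5 + g\right)$
$x{\left(v \right)} = v \left(1 - 10 v\right)$ ($x{\left(v \right)} = \left(- 10 v + 1\right) v = \left(1 - 10 v\right) v = v \left(1 - 10 v\right)$)
$P{\left(K \right)} = 2 K \left(1 - 20 K \left(5 + K\right)\right) \left(5 + K\right)$ ($P{\left(K \right)} = 2 K \left(5 + K\right) \left(1 - 10 \cdot 2 K \left(5 + K\right)\right) = 2 K \left(5 + K\right) \left(1 - 20 K \left(5 + K\right)\right) = 2 K \left(1 - 20 K \left(5 + K\right)\right) \left(5 + K\right)$)
$\sqrt{P{\left(-205 \right)} + \left(-2452 + 12642\right)} = \sqrt{\left(-2\right) \left(-205\right) \left(-1 + 20 \left(-205\right) \left(5 - 205\right)\right) \left(5 - 205\right) + \left(-2452 + 12642\right)} = \sqrt{\left(-2\right) \left(-205\right) \left(-1 + 20 \left(-205\right) \left(-200\right)\right) \left(-200\right) + 10190} = \sqrt{\left(-2\right) \left(-205\right) \left(-1 + 820000\right) \left(-200\right) + 10190} = \sqrt{\left(-2\right) \left(-205\right) 819999 \left(-200\right) + 10190} = \sqrt{-67239918000 + 10190} = \sqrt{-67239907810} = i \sqrt{67239907810}$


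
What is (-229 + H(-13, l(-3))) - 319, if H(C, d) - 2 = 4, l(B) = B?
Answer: -542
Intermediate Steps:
H(C, d) = 6 (H(C, d) = 2 + 4 = 6)
(-229 + H(-13, l(-3))) - 319 = (-229 + 6) - 319 = -223 - 319 = -542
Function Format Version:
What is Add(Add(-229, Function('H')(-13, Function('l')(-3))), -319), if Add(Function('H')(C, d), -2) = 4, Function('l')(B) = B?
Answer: -542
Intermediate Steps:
Function('H')(C, d) = 6 (Function('H')(C, d) = Add(2, 4) = 6)
Add(Add(-229, Function('H')(-13, Function('l')(-3))), -319) = Add(Add(-229, 6), -319) = Add(-223, -319) = -542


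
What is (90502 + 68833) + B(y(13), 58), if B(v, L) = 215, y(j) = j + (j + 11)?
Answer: 159550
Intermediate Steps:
y(j) = 11 + 2*j (y(j) = j + (11 + j) = 11 + 2*j)
(90502 + 68833) + B(y(13), 58) = (90502 + 68833) + 215 = 159335 + 215 = 159550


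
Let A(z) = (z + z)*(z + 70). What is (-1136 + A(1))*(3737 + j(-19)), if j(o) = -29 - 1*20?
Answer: -3665872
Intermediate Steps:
j(o) = -49 (j(o) = -29 - 20 = -49)
A(z) = 2*z*(70 + z) (A(z) = (2*z)*(70 + z) = 2*z*(70 + z))
(-1136 + A(1))*(3737 + j(-19)) = (-1136 + 2*1*(70 + 1))*(3737 - 49) = (-1136 + 2*1*71)*3688 = (-1136 + 142)*3688 = -994*3688 = -3665872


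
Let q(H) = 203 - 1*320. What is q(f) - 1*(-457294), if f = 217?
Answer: 457177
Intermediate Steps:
q(H) = -117 (q(H) = 203 - 320 = -117)
q(f) - 1*(-457294) = -117 - 1*(-457294) = -117 + 457294 = 457177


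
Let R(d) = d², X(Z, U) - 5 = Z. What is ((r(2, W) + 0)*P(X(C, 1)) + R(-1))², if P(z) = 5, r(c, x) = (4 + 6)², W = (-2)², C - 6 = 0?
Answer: 251001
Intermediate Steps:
C = 6 (C = 6 + 0 = 6)
X(Z, U) = 5 + Z
W = 4
r(c, x) = 100 (r(c, x) = 10² = 100)
((r(2, W) + 0)*P(X(C, 1)) + R(-1))² = ((100 + 0)*5 + (-1)²)² = (100*5 + 1)² = (500 + 1)² = 501² = 251001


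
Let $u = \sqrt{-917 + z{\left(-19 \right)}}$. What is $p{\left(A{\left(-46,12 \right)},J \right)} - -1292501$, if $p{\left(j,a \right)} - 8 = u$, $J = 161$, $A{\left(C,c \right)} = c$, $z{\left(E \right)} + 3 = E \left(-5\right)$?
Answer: $1292509 + 5 i \sqrt{33} \approx 1.2925 \cdot 10^{6} + 28.723 i$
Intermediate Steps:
$z{\left(E \right)} = -3 - 5 E$ ($z{\left(E \right)} = -3 + E \left(-5\right) = -3 - 5 E$)
$u = 5 i \sqrt{33}$ ($u = \sqrt{-917 - -92} = \sqrt{-917 + \left(-3 + 95\right)} = \sqrt{-917 + 92} = \sqrt{-825} = 5 i \sqrt{33} \approx 28.723 i$)
$p{\left(j,a \right)} = 8 + 5 i \sqrt{33}$
$p{\left(A{\left(-46,12 \right)},J \right)} - -1292501 = \left(8 + 5 i \sqrt{33}\right) - -1292501 = \left(8 + 5 i \sqrt{33}\right) + 1292501 = 1292509 + 5 i \sqrt{33}$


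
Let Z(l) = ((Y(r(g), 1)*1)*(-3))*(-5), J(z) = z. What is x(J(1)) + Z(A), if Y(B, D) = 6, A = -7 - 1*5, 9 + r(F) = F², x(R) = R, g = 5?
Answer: 91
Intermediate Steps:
r(F) = -9 + F²
A = -12 (A = -7 - 5 = -12)
Z(l) = 90 (Z(l) = ((6*1)*(-3))*(-5) = (6*(-3))*(-5) = -18*(-5) = 90)
x(J(1)) + Z(A) = 1 + 90 = 91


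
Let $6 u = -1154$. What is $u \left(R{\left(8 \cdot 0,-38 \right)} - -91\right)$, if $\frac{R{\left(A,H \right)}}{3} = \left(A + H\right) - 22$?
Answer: $\frac{51353}{3} \approx 17118.0$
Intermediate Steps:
$u = - \frac{577}{3}$ ($u = \frac{1}{6} \left(-1154\right) = - \frac{577}{3} \approx -192.33$)
$R{\left(A,H \right)} = -66 + 3 A + 3 H$ ($R{\left(A,H \right)} = 3 \left(\left(A + H\right) - 22\right) = 3 \left(-22 + A + H\right) = -66 + 3 A + 3 H$)
$u \left(R{\left(8 \cdot 0,-38 \right)} - -91\right) = - \frac{577 \left(\left(-66 + 3 \cdot 8 \cdot 0 + 3 \left(-38\right)\right) - -91\right)}{3} = - \frac{577 \left(\left(-66 + 3 \cdot 0 - 114\right) + \left(-5 + 96\right)\right)}{3} = - \frac{577 \left(\left(-66 + 0 - 114\right) + 91\right)}{3} = - \frac{577 \left(-180 + 91\right)}{3} = \left(- \frac{577}{3}\right) \left(-89\right) = \frac{51353}{3}$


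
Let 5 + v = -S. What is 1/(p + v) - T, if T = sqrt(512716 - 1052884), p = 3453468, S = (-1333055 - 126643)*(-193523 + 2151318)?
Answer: 1/2857792899373 - 2*I*sqrt(135042) ≈ 3.4992e-13 - 734.96*I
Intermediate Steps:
S = -2857789445910 (S = -1459698*1957795 = -2857789445910)
v = 2857789445905 (v = -5 - 1*(-2857789445910) = -5 + 2857789445910 = 2857789445905)
T = 2*I*sqrt(135042) (T = sqrt(-540168) = 2*I*sqrt(135042) ≈ 734.96*I)
1/(p + v) - T = 1/(3453468 + 2857789445905) - 2*I*sqrt(135042) = 1/2857792899373 - 2*I*sqrt(135042)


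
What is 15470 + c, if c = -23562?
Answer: -8092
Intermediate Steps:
15470 + c = 15470 - 23562 = -8092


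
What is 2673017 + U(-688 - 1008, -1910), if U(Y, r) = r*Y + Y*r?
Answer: 9151737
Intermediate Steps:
U(Y, r) = 2*Y*r (U(Y, r) = Y*r + Y*r = 2*Y*r)
2673017 + U(-688 - 1008, -1910) = 2673017 + 2*(-688 - 1008)*(-1910) = 2673017 + 2*(-1696)*(-1910) = 2673017 + 6478720 = 9151737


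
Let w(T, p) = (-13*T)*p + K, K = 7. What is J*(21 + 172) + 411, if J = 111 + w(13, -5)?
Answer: 186270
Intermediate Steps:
w(T, p) = 7 - 13*T*p (w(T, p) = (-13*T)*p + 7 = -13*T*p + 7 = 7 - 13*T*p)
J = 963 (J = 111 + (7 - 13*13*(-5)) = 111 + (7 + 845) = 111 + 852 = 963)
J*(21 + 172) + 411 = 963*(21 + 172) + 411 = 963*193 + 411 = 185859 + 411 = 186270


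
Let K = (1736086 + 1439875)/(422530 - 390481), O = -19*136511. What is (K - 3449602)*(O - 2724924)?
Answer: 587991464503799921/32049 ≈ 1.8347e+13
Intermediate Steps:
O = -2593709
K = 3175961/32049 ≈ 99.097
(K - 3449602)*(O - 2724924) = (3175961/32049 - 3449602)*(-2593709 - 2724924) = -110553118537/32049*(-5318633) = 587991464503799921/32049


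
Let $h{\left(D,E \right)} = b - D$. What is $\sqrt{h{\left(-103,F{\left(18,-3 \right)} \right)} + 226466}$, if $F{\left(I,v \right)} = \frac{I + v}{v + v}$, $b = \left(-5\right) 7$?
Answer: $\sqrt{226534} \approx 475.96$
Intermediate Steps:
$b = -35$
$F{\left(I,v \right)} = \frac{I + v}{2 v}$
$h{\left(D,E \right)} = -35 - D$
$\sqrt{h{\left(-103,F{\left(18,-3 \right)} \right)} + 226466} = \sqrt{\left(-35 - -103\right) + 226466} = \sqrt{\left(-35 + 103\right) + 226466} = \sqrt{68 + 226466} = \sqrt{226534}$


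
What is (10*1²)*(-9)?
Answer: -90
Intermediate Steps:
(10*1²)*(-9) = (10*1)*(-9) = 10*(-9) = -90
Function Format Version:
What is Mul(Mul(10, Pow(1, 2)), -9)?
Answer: -90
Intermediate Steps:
Mul(Mul(10, Pow(1, 2)), -9) = Mul(Mul(10, 1), -9) = Mul(10, -9) = -90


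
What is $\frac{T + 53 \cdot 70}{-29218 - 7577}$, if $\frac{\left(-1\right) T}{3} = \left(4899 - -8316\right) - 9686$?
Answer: $\frac{6877}{36795} \approx 0.1869$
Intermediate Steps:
$T = -10587$ ($T = - 3 \left(\left(4899 - -8316\right) - 9686\right) = - 3 \left(\left(4899 + 8316\right) - 9686\right) = - 3 \left(13215 - 9686\right) = \left(-3\right) 3529 = -10587$)
$\frac{T + 53 \cdot 70}{-29218 - 7577} = \frac{-10587 + 53 \cdot 70}{-29218 - 7577} = \frac{-10587 + 3710}{-36795} = \left(-6877\right) \left(- \frac{1}{36795}\right) = \frac{6877}{36795}$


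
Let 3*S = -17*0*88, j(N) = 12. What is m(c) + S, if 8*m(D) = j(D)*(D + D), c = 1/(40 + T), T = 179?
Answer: 1/73 ≈ 0.013699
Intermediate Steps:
c = 1/219 (c = 1/(40 + 179) = 1/219 ≈ 0.0045662)
S = 0 (S = (-17*0*88)/3 = (0*88)/3 = (⅓)*0 = 0)
m(D) = 3*D (m(D) = (12*(D + D))/8 = (12*(2*D))/8 = (24*D)/8 = 3*D)
m(c) + S = 3*(1/219) + 0 = 1/73 + 0 = 1/73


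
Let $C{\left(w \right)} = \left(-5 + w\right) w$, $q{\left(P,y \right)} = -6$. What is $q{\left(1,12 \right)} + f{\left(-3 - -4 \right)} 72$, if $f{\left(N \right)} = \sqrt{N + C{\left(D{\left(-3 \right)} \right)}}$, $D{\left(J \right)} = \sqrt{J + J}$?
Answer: $-6 + 72 \sqrt{-5 - 5 i \sqrt{6}} \approx 140.04 - 217.37 i$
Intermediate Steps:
$D{\left(J \right)} = \sqrt{2} \sqrt{J}$ ($D{\left(J \right)} = \sqrt{2 J} = \sqrt{2} \sqrt{J}$)
$C{\left(w \right)} = w \left(-5 + w\right)$
$f{\left(N \right)} = \sqrt{N + i \sqrt{6} \left(-5 + i \sqrt{6}\right)}$ ($f{\left(N \right)} = \sqrt{N + \sqrt{2} \sqrt{-3} \left(-5 + \sqrt{2} \sqrt{-3}\right)} = \sqrt{N + \sqrt{2} i \sqrt{3} \left(-5 + \sqrt{2} i \sqrt{3}\right)} = \sqrt{N + i \sqrt{6} \left(-5 + i \sqrt{6}\right)}$)
$q{\left(1,12 \right)} + f{\left(-3 - -4 \right)} 72 = -6 + \sqrt{-6 - -1 - 5 i \sqrt{6}} \cdot 72 = -6 + \sqrt{-6 + \left(-3 + 4\right) - 5 i \sqrt{6}} \cdot 72 = -6 + \sqrt{-6 + 1 - 5 i \sqrt{6}} \cdot 72 = -6 + \sqrt{-5 - 5 i \sqrt{6}} \cdot 72 = -6 + 72 \sqrt{-5 - 5 i \sqrt{6}}$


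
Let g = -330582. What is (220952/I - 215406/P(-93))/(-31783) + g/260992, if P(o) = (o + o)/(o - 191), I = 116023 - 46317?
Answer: 40696192446879937/4481196084025024 ≈ 9.0815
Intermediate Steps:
I = 69706
P(o) = 2*o/(-191 + o) (P(o) = (2*o)/(-191 + o) = 2*o/(-191 + o))
(220952/I - 215406/P(-93))/(-31783) + g/260992 = (220952/69706 - 215406/(2*(-93)/(-191 - 93)))/(-31783) - 330582/260992 = (220952*(1/69706) - 215406/(2*(-93)/(-284)))*(-1/31783) - 330582*1/260992 = (110476/34853 - 215406/(2*(-93)*(-1/284)))*(-1/31783) - 165291/130496 = (110476/34853 - 215406/93/142)*(-1/31783) - 165291/130496 = (110476/34853 - 215406*142/93)*(-1/31783) - 165291/130496 = (110476/34853 - 10195884/31)*(-1/31783) - 165291/130496 = -355353720296/1080443*(-1/31783) - 165291/130496 = 355353720296/34339719869 - 165291/130496 = 40696192446879937/4481196084025024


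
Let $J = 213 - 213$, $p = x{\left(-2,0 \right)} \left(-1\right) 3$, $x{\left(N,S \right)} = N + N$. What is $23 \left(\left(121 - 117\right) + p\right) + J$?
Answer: $368$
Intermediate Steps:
$x{\left(N,S \right)} = 2 N$
$p = 12$ ($p = 2 \left(-2\right) \left(-1\right) 3 = \left(-4\right) \left(-1\right) 3 = 4 \cdot 3 = 12$)
$J = 0$ ($J = 213 - 213 = 0$)
$23 \left(\left(121 - 117\right) + p\right) + J = 23 \left(\left(121 - 117\right) + 12\right) + 0 = 23 \left(4 + 12\right) + 0 = 23 \cdot 16 + 0 = 368 + 0 = 368$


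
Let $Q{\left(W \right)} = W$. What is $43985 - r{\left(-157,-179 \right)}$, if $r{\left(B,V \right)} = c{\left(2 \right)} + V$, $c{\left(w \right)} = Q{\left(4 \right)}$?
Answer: $44160$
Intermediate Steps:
$c{\left(w \right)} = 4$
$r{\left(B,V \right)} = 4 + V$
$43985 - r{\left(-157,-179 \right)} = 43985 - \left(4 - 179\right) = 43985 - -175 = 43985 + 175 = 44160$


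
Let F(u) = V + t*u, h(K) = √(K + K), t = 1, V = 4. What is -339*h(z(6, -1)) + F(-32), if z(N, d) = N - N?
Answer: -28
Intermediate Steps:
z(N, d) = 0
h(K) = √2*√K (h(K) = √(2*K) = √2*√K)
F(u) = 4 + u (F(u) = 4 + 1*u = 4 + u)
-339*h(z(6, -1)) + F(-32) = -339*√2*√0 + (4 - 32) = -339*√2*0 - 28 = -339*0 - 28 = 0 - 28 = -28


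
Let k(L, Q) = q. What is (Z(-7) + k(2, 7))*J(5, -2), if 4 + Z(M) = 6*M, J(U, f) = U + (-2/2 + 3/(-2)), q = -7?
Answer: -265/2 ≈ -132.50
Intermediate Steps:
k(L, Q) = -7
J(U, f) = -5/2 + U (J(U, f) = U + (-2*½ + 3*(-½)) = U + (-1 - 3/2) = U - 5/2 = -5/2 + U)
Z(M) = -4 + 6*M
(Z(-7) + k(2, 7))*J(5, -2) = ((-4 + 6*(-7)) - 7)*(-5/2 + 5) = ((-4 - 42) - 7)*(5/2) = (-46 - 7)*(5/2) = -53*5/2 = -265/2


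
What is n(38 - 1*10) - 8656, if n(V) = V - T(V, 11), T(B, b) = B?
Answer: -8656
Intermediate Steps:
n(V) = 0 (n(V) = V - V = 0)
n(38 - 1*10) - 8656 = 0 - 8656 = -8656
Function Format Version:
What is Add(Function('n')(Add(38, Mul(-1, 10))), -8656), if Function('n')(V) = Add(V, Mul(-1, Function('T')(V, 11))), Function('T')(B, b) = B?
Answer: -8656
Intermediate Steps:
Function('n')(V) = 0 (Function('n')(V) = Add(V, Mul(-1, V)) = 0)
Add(Function('n')(Add(38, Mul(-1, 10))), -8656) = Add(0, -8656) = -8656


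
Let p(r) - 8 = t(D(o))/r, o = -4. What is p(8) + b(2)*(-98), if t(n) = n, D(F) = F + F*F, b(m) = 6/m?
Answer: -569/2 ≈ -284.50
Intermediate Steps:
D(F) = F + F²
p(r) = 8 + 12/r (p(r) = 8 + (-4*(1 - 4))/r = 8 + (-4*(-3))/r = 8 + 12/r)
p(8) + b(2)*(-98) = (8 + 12/8) + (6/2)*(-98) = (8 + 12*(⅛)) + (6*(½))*(-98) = (8 + 3/2) + 3*(-98) = 19/2 - 294 = -569/2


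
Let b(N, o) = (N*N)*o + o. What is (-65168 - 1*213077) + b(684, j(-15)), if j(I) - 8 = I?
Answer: -3553244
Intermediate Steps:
j(I) = 8 + I
b(N, o) = o + o*N² (b(N, o) = N²*o + o = o*N² + o = o + o*N²)
(-65168 - 1*213077) + b(684, j(-15)) = (-65168 - 1*213077) + (8 - 15)*(1 + 684²) = (-65168 - 213077) - 7*(1 + 467856) = -278245 - 7*467857 = -278245 - 3274999 = -3553244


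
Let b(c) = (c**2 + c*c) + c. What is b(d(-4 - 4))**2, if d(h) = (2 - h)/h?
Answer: 225/64 ≈ 3.5156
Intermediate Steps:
d(h) = (2 - h)/h
b(c) = c + 2*c**2 (b(c) = (c**2 + c**2) + c = 2*c**2 + c = c + 2*c**2)
b(d(-4 - 4))**2 = (((2 - (-4 - 4))/(-4 - 4))*(1 + 2*((2 - (-4 - 4))/(-4 - 4))))**2 = (((2 - 1*(-8))/(-8))*(1 + 2*((2 - 1*(-8))/(-8))))**2 = ((-(2 + 8)/8)*(1 + 2*(-(2 + 8)/8)))**2 = ((-1/8*10)*(1 + 2*(-1/8*10)))**2 = (-5*(1 + 2*(-5/4))/4)**2 = (-5*(1 - 5/2)/4)**2 = (-5/4*(-3/2))**2 = (15/8)**2 = 225/64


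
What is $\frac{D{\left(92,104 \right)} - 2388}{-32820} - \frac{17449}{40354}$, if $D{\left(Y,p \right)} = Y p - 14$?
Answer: $- \frac{107731618}{165552285} \approx -0.65074$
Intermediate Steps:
$D{\left(Y,p \right)} = -14 + Y p$
$\frac{D{\left(92,104 \right)} - 2388}{-32820} - \frac{17449}{40354} = \frac{\left(-14 + 92 \cdot 104\right) - 2388}{-32820} - \frac{17449}{40354} = \left(\left(-14 + 9568\right) - 2388\right) \left(- \frac{1}{32820}\right) - \frac{17449}{40354} = \left(9554 - 2388\right) \left(- \frac{1}{32820}\right) - \frac{17449}{40354} = 7166 \left(- \frac{1}{32820}\right) - \frac{17449}{40354} = - \frac{3583}{16410} - \frac{17449}{40354} = - \frac{107731618}{165552285}$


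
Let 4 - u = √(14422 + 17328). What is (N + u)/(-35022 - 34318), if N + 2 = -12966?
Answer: 3241/17335 + √1270/13868 ≈ 0.18953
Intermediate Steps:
N = -12968 (N = -2 - 12966 = -12968)
u = 4 - 5*√1270 (u = 4 - √(14422 + 17328) = 4 - √31750 = 4 - 5*√1270 ≈ -174.19)
(N + u)/(-35022 - 34318) = (-12968 + (4 - 5*√1270))/(-35022 - 34318) = (-12964 - 5*√1270)/(-69340) = (-12964 - 5*√1270)*(-1/69340) = 3241/17335 + √1270/13868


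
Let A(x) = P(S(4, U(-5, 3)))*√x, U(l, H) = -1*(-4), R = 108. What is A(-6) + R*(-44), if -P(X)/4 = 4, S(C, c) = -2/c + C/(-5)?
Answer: -4752 - 16*I*√6 ≈ -4752.0 - 39.192*I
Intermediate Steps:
U(l, H) = 4
S(C, c) = -2/c - C/5 (S(C, c) = -2/c + C*(-⅕) = -2/c - C/5)
P(X) = -16 (P(X) = -4*4 = -16)
A(x) = -16*√x
A(-6) + R*(-44) = -16*I*√6 + 108*(-44) = -16*I*√6 - 4752 = -4752 - 16*I*√6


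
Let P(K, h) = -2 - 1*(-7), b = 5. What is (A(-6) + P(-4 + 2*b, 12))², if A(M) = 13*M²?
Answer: 223729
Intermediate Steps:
P(K, h) = 5 (P(K, h) = -2 + 7 = 5)
(A(-6) + P(-4 + 2*b, 12))² = (13*(-6)² + 5)² = (13*36 + 5)² = (468 + 5)² = 473² = 223729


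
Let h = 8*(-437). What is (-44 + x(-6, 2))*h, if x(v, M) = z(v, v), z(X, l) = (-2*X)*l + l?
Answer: 426512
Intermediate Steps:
z(X, l) = l - 2*X*l (z(X, l) = -2*X*l + l = l - 2*X*l)
h = -3496
x(v, M) = v*(1 - 2*v)
(-44 + x(-6, 2))*h = (-44 - 6*(1 - 2*(-6)))*(-3496) = (-44 - 6*(1 + 12))*(-3496) = (-44 - 6*13)*(-3496) = (-44 - 78)*(-3496) = -122*(-3496) = 426512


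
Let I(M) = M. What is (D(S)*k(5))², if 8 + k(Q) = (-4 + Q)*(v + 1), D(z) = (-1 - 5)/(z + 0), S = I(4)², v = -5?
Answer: 81/4 ≈ 20.250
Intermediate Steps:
S = 16 (S = 4² = 16)
D(z) = -6/z
k(Q) = 8 - 4*Q (k(Q) = -8 + (-4 + Q)*(-5 + 1) = -8 + (-4 + Q)*(-4) = -8 + (16 - 4*Q) = 8 - 4*Q)
(D(S)*k(5))² = ((-6/16)*(8 - 4*5))² = ((-6*1/16)*(8 - 20))² = (-3/8*(-12))² = (9/2)² = 81/4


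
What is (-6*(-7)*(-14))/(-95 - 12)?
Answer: 588/107 ≈ 5.4953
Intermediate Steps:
(-6*(-7)*(-14))/(-95 - 12) = (42*(-14))/(-107) = -588*(-1/107) = 588/107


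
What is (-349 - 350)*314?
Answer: -219486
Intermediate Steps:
(-349 - 350)*314 = -699*314 = -219486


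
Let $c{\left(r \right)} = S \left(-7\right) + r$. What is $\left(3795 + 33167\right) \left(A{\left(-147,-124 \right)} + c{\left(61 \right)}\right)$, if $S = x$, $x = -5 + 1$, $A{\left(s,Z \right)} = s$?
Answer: $-2143796$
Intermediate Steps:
$x = -4$
$S = -4$
$c{\left(r \right)} = 28 + r$ ($c{\left(r \right)} = \left(-4\right) \left(-7\right) + r = 28 + r$)
$\left(3795 + 33167\right) \left(A{\left(-147,-124 \right)} + c{\left(61 \right)}\right) = \left(3795 + 33167\right) \left(-147 + \left(28 + 61\right)\right) = 36962 \left(-147 + 89\right) = 36962 \left(-58\right) = -2143796$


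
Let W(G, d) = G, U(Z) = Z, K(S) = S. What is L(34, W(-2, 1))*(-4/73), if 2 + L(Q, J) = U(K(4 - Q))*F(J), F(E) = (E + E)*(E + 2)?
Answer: 8/73 ≈ 0.10959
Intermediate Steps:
F(E) = 2*E*(2 + E) (F(E) = (2*E)*(2 + E) = 2*E*(2 + E))
L(Q, J) = -2 + 2*J*(2 + J)*(4 - Q) (L(Q, J) = -2 + (4 - Q)*(2*J*(2 + J)) = -2 + 2*J*(2 + J)*(4 - Q))
L(34, W(-2, 1))*(-4/73) = (-2 - 2*(-2)*(-4 + 34)*(2 - 2))*(-4/73) = (-2 - 2*(-2)*30*0)*(-4*1/73) = (-2 + 0)*(-4/73) = -2*(-4/73) = 8/73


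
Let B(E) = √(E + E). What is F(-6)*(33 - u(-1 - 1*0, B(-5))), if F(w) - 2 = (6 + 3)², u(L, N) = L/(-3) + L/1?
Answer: 8383/3 ≈ 2794.3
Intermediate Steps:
B(E) = √2*√E (B(E) = √(2*E) = √2*√E)
u(L, N) = 2*L/3 (u(L, N) = L*(-⅓) + L*1 = -L/3 + L = 2*L/3)
F(w) = 83 (F(w) = 2 + (6 + 3)² = 2 + 9² = 2 + 81 = 83)
F(-6)*(33 - u(-1 - 1*0, B(-5))) = 83*(33 - 2*(-1 - 1*0)/3) = 83*(33 - 2*(-1 + 0)/3) = 83*(33 - 2*(-1)/3) = 83*(33 - 1*(-⅔)) = 83*(33 + ⅔) = 83*(101/3) = 8383/3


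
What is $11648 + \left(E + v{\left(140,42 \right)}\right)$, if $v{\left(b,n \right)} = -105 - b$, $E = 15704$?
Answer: $27107$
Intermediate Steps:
$11648 + \left(E + v{\left(140,42 \right)}\right) = 11648 + \left(15704 - 245\right) = 11648 + 15459 = 27107$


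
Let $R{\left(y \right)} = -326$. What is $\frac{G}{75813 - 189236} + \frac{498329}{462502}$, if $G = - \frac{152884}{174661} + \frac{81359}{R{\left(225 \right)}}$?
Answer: $\frac{806231811652467657}{746738075565491539} \approx 1.0797$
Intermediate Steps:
$G = - \frac{14260084483}{56939486}$ ($G = - \frac{152884}{174661} + \frac{81359}{-326} = \left(-152884\right) \frac{1}{174661} + 81359 \left(- \frac{1}{326}\right) = - \frac{152884}{174661} - \frac{81359}{326} = - \frac{14260084483}{56939486} \approx -250.44$)
$\frac{G}{75813 - 189236} + \frac{498329}{462502} = - \frac{14260084483}{56939486 \left(75813 - 189236\right)} + \frac{498329}{462502} = - \frac{14260084483}{56939486 \left(-113423\right)} + 498329 \cdot \frac{1}{462502} = \left(- \frac{14260084483}{56939486}\right) \left(- \frac{1}{113423}\right) + \frac{498329}{462502} = \frac{14260084483}{6458247320578} + \frac{498329}{462502} = \frac{806231811652467657}{746738075565491539}$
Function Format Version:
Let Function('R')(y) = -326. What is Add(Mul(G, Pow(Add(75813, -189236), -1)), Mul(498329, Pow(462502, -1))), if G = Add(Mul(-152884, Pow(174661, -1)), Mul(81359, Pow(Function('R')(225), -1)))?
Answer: Rational(806231811652467657, 746738075565491539) ≈ 1.0797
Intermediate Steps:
G = Rational(-14260084483, 56939486) (G = Add(Mul(-152884, Pow(174661, -1)), Mul(81359, Pow(-326, -1))) = Add(Mul(-152884, Rational(1, 174661)), Mul(81359, Rational(-1, 326))) = Add(Rational(-152884, 174661), Rational(-81359, 326)) = Rational(-14260084483, 56939486) ≈ -250.44)
Add(Mul(G, Pow(Add(75813, -189236), -1)), Mul(498329, Pow(462502, -1))) = Add(Mul(Rational(-14260084483, 56939486), Pow(Add(75813, -189236), -1)), Mul(498329, Pow(462502, -1))) = Add(Mul(Rational(-14260084483, 56939486), Pow(-113423, -1)), Mul(498329, Rational(1, 462502))) = Add(Mul(Rational(-14260084483, 56939486), Rational(-1, 113423)), Rational(498329, 462502)) = Add(Rational(14260084483, 6458247320578), Rational(498329, 462502)) = Rational(806231811652467657, 746738075565491539)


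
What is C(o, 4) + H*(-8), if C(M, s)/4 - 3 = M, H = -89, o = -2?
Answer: 716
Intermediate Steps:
C(M, s) = 12 + 4*M
C(o, 4) + H*(-8) = (12 + 4*(-2)) - 89*(-8) = (12 - 8) + 712 = 4 + 712 = 716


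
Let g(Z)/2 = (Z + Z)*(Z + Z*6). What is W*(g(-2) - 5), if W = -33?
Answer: -3531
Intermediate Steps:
g(Z) = 28*Z² (g(Z) = 2*((Z + Z)*(Z + Z*6)) = 2*((2*Z)*(Z + 6*Z)) = 2*((2*Z)*(7*Z)) = 2*(14*Z²) = 28*Z²)
W*(g(-2) - 5) = -33*(28*(-2)² - 5) = -33*(28*4 - 5) = -33*(112 - 5) = -33*107 = -3531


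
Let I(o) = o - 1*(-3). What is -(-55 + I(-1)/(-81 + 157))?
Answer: 2089/38 ≈ 54.974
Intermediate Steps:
I(o) = 3 + o (I(o) = o + 3 = 3 + o)
-(-55 + I(-1)/(-81 + 157)) = -(-55 + (3 - 1)/(-81 + 157)) = -(-55 + 2/76) = -(-55 + 2*(1/76)) = -(-55 + 1/38) = -1*(-2089/38) = 2089/38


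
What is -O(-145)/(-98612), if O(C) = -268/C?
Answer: 67/3574685 ≈ 1.8743e-5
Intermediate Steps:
-O(-145)/(-98612) = -(-268/(-145))/(-98612) = -(-268*(-1/145))*(-1)/98612 = -268*(-1)/(145*98612) = -1*(-67/3574685) = 67/3574685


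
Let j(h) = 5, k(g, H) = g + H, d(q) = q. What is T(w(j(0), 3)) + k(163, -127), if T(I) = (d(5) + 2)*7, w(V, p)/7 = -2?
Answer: 85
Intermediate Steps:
k(g, H) = H + g
w(V, p) = -14 (w(V, p) = 7*(-2) = -14)
T(I) = 49 (T(I) = (5 + 2)*7 = 7*7 = 49)
T(w(j(0), 3)) + k(163, -127) = 49 + (-127 + 163) = 49 + 36 = 85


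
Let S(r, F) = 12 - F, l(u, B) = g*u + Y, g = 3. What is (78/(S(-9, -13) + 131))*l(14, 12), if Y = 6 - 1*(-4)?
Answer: 26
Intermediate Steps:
Y = 10 (Y = 6 + 4 = 10)
l(u, B) = 10 + 3*u (l(u, B) = 3*u + 10 = 10 + 3*u)
(78/(S(-9, -13) + 131))*l(14, 12) = (78/((12 - 1*(-13)) + 131))*(10 + 3*14) = (78/((12 + 13) + 131))*(10 + 42) = (78/(25 + 131))*52 = (78/156)*52 = (78*(1/156))*52 = (½)*52 = 26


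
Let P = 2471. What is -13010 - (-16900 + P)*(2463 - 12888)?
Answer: -150435335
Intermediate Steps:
-13010 - (-16900 + P)*(2463 - 12888) = -13010 - (-16900 + 2471)*(2463 - 12888) = -13010 - (-14429)*(-10425) = -13010 - 1*150422325 = -13010 - 150422325 = -150435335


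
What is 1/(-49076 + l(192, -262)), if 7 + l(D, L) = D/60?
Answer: -5/245399 ≈ -2.0375e-5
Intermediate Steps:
l(D, L) = -7 + D/60
1/(-49076 + l(192, -262)) = 1/(-49076 + (-7 + (1/60)*192)) = 1/(-49076 + (-7 + 16/5)) = 1/(-49076 - 19/5) = 1/(-245399/5) = -5/245399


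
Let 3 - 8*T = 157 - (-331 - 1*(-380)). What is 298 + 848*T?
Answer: -10832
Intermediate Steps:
T = -105/8 (T = 3/8 - (157 - (-331 - 1*(-380)))/8 = 3/8 - (157 - (-331 + 380))/8 = 3/8 - (157 - 1*49)/8 = 3/8 - (157 - 49)/8 = 3/8 - ⅛*108 = 3/8 - 27/2 = -105/8 ≈ -13.125)
298 + 848*T = 298 + 848*(-105/8) = 298 - 11130 = -10832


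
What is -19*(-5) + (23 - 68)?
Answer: 50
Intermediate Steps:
-19*(-5) + (23 - 68) = 95 - 45 = 50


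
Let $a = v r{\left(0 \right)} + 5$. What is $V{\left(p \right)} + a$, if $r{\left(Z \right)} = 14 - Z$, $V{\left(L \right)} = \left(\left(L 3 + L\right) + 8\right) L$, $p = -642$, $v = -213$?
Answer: $1640543$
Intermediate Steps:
$V{\left(L \right)} = L \left(8 + 4 L\right)$ ($V{\left(L \right)} = \left(\left(3 L + L\right) + 8\right) L = \left(4 L + 8\right) L = \left(8 + 4 L\right) L = L \left(8 + 4 L\right)$)
$a = -2977$ ($a = - 213 \left(14 - 0\right) + 5 = - 213 \left(14 + 0\right) + 5 = \left(-213\right) 14 + 5 = -2982 + 5 = -2977$)
$V{\left(p \right)} + a = 4 \left(-642\right) \left(2 - 642\right) - 2977 = 4 \left(-642\right) \left(-640\right) - 2977 = 1643520 - 2977 = 1640543$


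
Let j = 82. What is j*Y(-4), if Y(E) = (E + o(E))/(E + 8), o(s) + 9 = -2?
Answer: -615/2 ≈ -307.50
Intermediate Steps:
o(s) = -11 (o(s) = -9 - 2 = -11)
Y(E) = (-11 + E)/(8 + E) (Y(E) = (E - 11)/(E + 8) = (-11 + E)/(8 + E))
j*Y(-4) = 82*((-11 - 4)/(8 - 4)) = 82*(-15/4) = -615/2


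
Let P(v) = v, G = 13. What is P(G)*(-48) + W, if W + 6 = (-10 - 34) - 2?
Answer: -676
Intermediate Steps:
W = -52 (W = -6 + ((-10 - 34) - 2) = -6 + (-44 - 2) = -6 - 46 = -52)
P(G)*(-48) + W = 13*(-48) - 52 = -624 - 52 = -676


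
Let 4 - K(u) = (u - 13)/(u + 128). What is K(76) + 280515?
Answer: 19075271/68 ≈ 2.8052e+5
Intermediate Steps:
K(u) = 4 - (-13 + u)/(128 + u) (K(u) = 4 - (u - 13)/(u + 128) = 4 - (-13 + u)/(128 + u))
K(76) + 280515 = 3*(175 + 76)/(128 + 76) + 280515 = 3*251/204 + 280515 = 3*(1/204)*251 + 280515 = 251/68 + 280515 = 19075271/68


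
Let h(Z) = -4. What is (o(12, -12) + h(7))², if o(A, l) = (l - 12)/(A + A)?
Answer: 25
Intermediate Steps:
o(A, l) = (-12 + l)/(2*A) (o(A, l) = (-12 + l)/((2*A)) = (-12 + l)*(1/(2*A)) = (-12 + l)/(2*A))
(o(12, -12) + h(7))² = ((½)*(-12 - 12)/12 - 4)² = ((½)*(1/12)*(-24) - 4)² = (-1 - 4)² = (-5)² = 25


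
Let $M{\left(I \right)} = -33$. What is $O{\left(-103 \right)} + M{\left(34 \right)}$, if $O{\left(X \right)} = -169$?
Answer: $-202$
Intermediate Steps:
$O{\left(-103 \right)} + M{\left(34 \right)} = -169 - 33 = -202$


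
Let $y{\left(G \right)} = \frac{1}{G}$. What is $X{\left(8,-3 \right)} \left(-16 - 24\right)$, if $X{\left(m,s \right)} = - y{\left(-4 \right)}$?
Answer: $-10$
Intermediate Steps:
$X{\left(m,s \right)} = \frac{1}{4}$ ($X{\left(m,s \right)} = - \frac{1}{-4} = \left(-1\right) \left(- \frac{1}{4}\right) = \frac{1}{4}$)
$X{\left(8,-3 \right)} \left(-16 - 24\right) = \frac{-16 - 24}{4} = \frac{1}{4} \left(-40\right) = -10$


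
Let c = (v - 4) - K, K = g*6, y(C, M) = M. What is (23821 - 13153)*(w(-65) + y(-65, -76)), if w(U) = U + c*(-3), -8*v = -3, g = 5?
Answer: -856107/2 ≈ -4.2805e+5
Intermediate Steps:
v = 3/8 (v = -⅛*(-3) = 3/8 ≈ 0.37500)
K = 30 (K = 5*6 = 30)
c = -269/8 (c = (3/8 - 4) - 1*30 = -29/8 - 30 = -269/8 ≈ -33.625)
w(U) = 807/8 + U (w(U) = U - 269/8*(-3) = U + 807/8 = 807/8 + U)
(23821 - 13153)*(w(-65) + y(-65, -76)) = (23821 - 13153)*((807/8 - 65) - 76) = 10668*(287/8 - 76) = 10668*(-321/8) = -856107/2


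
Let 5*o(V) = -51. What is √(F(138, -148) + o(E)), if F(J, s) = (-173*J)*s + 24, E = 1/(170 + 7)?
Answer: 9*√1090545/5 ≈ 1879.7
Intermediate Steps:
E = 1/177 ≈ 0.0056497
o(V) = -51/5 (o(V) = (⅕)*(-51) = -51/5)
F(J, s) = 24 - 173*J*s (F(J, s) = -173*J*s + 24 = 24 - 173*J*s)
√(F(138, -148) + o(E)) = √((24 - 173*138*(-148)) - 51/5) = √((24 + 3533352) - 51/5) = √(3533376 - 51/5) = √(17666829/5) = 9*√1090545/5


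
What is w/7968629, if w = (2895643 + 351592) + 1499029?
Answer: 4746264/7968629 ≈ 0.59562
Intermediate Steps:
w = 4746264 (w = 3247235 + 1499029 = 4746264)
w/7968629 = 4746264/7968629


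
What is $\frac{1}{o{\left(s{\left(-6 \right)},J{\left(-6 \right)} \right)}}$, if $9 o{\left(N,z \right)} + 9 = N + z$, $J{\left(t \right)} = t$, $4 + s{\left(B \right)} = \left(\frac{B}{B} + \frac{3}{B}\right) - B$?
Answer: $- \frac{18}{25} \approx -0.72$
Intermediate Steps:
$s{\left(B \right)} = -3 - B + \frac{3}{B}$ ($s{\left(B \right)} = -4 - \left(B - \frac{3}{B} - \frac{B}{B}\right) = -4 - \left(-1 + B - \frac{3}{B}\right) = -4 + \left(1 - B + \frac{3}{B}\right) = -3 - B + \frac{3}{B}$)
$o{\left(N,z \right)} = -1 + \frac{N}{9} + \frac{z}{9}$ ($o{\left(N,z \right)} = -1 + \frac{N + z}{9} = -1 + \left(\frac{N}{9} + \frac{z}{9}\right) = -1 + \frac{N}{9} + \frac{z}{9}$)
$\frac{1}{o{\left(s{\left(-6 \right)},J{\left(-6 \right)} \right)}} = \frac{1}{-1 + \frac{-3 - -6 + \frac{3}{-6}}{9} + \frac{1}{9} \left(-6\right)} = \frac{1}{-1 + \frac{-3 + 6 + 3 \left(- \frac{1}{6}\right)}{9} - \frac{2}{3}} = \frac{1}{-1 + \frac{-3 + 6 - \frac{1}{2}}{9} - \frac{2}{3}} = \frac{1}{-1 + \frac{1}{9} \cdot \frac{5}{2} - \frac{2}{3}} = \frac{1}{-1 + \frac{5}{18} - \frac{2}{3}} = \frac{1}{- \frac{25}{18}} = - \frac{18}{25}$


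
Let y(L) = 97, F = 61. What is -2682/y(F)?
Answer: -2682/97 ≈ -27.649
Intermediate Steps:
-2682/y(F) = -2682/97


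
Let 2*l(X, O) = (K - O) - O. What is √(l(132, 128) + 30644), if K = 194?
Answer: 11*√253 ≈ 174.97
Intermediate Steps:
l(X, O) = 97 - O (l(X, O) = ((194 - O) - O)/2 = (194 - 2*O)/2 = 97 - O)
√(l(132, 128) + 30644) = √((97 - 1*128) + 30644) = √((97 - 128) + 30644) = √(-31 + 30644) = √30613 = 11*√253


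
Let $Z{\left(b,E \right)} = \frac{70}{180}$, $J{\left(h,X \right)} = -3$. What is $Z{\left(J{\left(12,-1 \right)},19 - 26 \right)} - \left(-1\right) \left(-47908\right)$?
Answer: $- \frac{862337}{18} \approx -47908.0$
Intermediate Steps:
$Z{\left(b,E \right)} = \frac{7}{18}$ ($Z{\left(b,E \right)} = 70 \cdot \frac{1}{180} = \frac{7}{18}$)
$Z{\left(J{\left(12,-1 \right)},19 - 26 \right)} - \left(-1\right) \left(-47908\right) = \frac{7}{18} - \left(-1\right) \left(-47908\right) = \frac{7}{18} - 47908 = - \frac{862337}{18}$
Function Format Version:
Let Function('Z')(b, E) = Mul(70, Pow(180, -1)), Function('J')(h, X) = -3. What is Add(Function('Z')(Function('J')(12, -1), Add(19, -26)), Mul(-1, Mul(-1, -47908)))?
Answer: Rational(-862337, 18) ≈ -47908.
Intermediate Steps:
Function('Z')(b, E) = Rational(7, 18) (Function('Z')(b, E) = Mul(70, Rational(1, 180)) = Rational(7, 18))
Add(Function('Z')(Function('J')(12, -1), Add(19, -26)), Mul(-1, Mul(-1, -47908))) = Add(Rational(7, 18), Mul(-1, Mul(-1, -47908))) = Add(Rational(7, 18), Mul(-1, 47908)) = Add(Rational(7, 18), -47908) = Rational(-862337, 18)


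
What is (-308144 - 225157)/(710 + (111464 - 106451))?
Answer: -9039/97 ≈ -93.186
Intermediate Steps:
(-308144 - 225157)/(710 + (111464 - 106451)) = -533301/(710 + 5013) = -533301/5723 = -533301*1/5723 = -9039/97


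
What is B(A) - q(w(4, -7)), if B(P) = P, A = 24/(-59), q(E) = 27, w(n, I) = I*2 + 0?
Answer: -1617/59 ≈ -27.407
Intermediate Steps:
w(n, I) = 2*I (w(n, I) = 2*I + 0 = 2*I)
A = -24/59 (A = 24*(-1/59) = -24/59 ≈ -0.40678)
B(A) - q(w(4, -7)) = -24/59 - 1*27 = -24/59 - 27 = -1617/59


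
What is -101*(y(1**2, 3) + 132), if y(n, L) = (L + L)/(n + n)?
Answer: -13635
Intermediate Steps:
y(n, L) = L/n (y(n, L) = (2*L)/((2*n)) = (2*L)*(1/(2*n)) = L/n)
-101*(y(1**2, 3) + 132) = -101*(3/(1**2) + 132) = -101*(3/1 + 132) = -101*(3*1 + 132) = -101*(3 + 132) = -101*135 = -1*13635 = -13635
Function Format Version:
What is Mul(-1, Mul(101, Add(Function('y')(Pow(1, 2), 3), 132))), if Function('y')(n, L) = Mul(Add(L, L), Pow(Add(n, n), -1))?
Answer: -13635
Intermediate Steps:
Function('y')(n, L) = Mul(L, Pow(n, -1)) (Function('y')(n, L) = Mul(Mul(2, L), Pow(Mul(2, n), -1)) = Mul(Mul(2, L), Mul(Rational(1, 2), Pow(n, -1))) = Mul(L, Pow(n, -1)))
Mul(-1, Mul(101, Add(Function('y')(Pow(1, 2), 3), 132))) = Mul(-1, Mul(101, Add(Mul(3, Pow(Pow(1, 2), -1)), 132))) = Mul(-1, Mul(101, Add(Mul(3, Pow(1, -1)), 132))) = Mul(-1, Mul(101, Add(Mul(3, 1), 132))) = Mul(-1, Mul(101, Add(3, 132))) = Mul(-1, Mul(101, 135)) = Mul(-1, 13635) = -13635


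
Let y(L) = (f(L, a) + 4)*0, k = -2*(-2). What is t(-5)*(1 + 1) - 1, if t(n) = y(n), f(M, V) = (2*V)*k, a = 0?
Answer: -1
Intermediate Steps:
k = 4
f(M, V) = 8*V (f(M, V) = (2*V)*4 = 8*V)
y(L) = 0 (y(L) = (8*0 + 4)*0 = (0 + 4)*0 = 4*0 = 0)
t(n) = 0
t(-5)*(1 + 1) - 1 = 0*(1 + 1) - 1 = 0*2 - 1 = 0 - 1 = -1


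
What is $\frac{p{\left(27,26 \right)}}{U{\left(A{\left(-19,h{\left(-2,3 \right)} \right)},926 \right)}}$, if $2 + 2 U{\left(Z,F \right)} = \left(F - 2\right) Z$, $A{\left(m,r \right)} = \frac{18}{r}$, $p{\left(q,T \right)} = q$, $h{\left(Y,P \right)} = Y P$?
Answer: $- \frac{27}{1387} \approx -0.019466$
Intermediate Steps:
$h{\left(Y,P \right)} = P Y$
$U{\left(Z,F \right)} = -1 + \frac{Z \left(-2 + F\right)}{2}$ ($U{\left(Z,F \right)} = -1 + \frac{\left(F - 2\right) Z}{2} = -1 + \frac{\left(-2 + F\right) Z}{2} = -1 + \frac{Z \left(-2 + F\right)}{2}$)
$\frac{p{\left(27,26 \right)}}{U{\left(A{\left(-19,h{\left(-2,3 \right)} \right)},926 \right)}} = \frac{27}{-1 - \frac{18}{3 \left(-2\right)} + \frac{1}{2} \cdot 926 \frac{18}{3 \left(-2\right)}} = \frac{27}{-1 - \frac{18}{-6} + \frac{1}{2} \cdot 926 \frac{18}{-6}} = \frac{27}{-1 - 18 \left(- \frac{1}{6}\right) + \frac{1}{2} \cdot 926 \cdot 18 \left(- \frac{1}{6}\right)} = \frac{27}{-1 - -3 + \frac{1}{2} \cdot 926 \left(-3\right)} = \frac{27}{-1 + 3 - 1389} = \frac{27}{-1387} = 27 \left(- \frac{1}{1387}\right) = - \frac{27}{1387}$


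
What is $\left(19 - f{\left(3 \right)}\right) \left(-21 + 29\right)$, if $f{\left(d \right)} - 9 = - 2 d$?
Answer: $128$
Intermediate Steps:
$f{\left(d \right)} = 9 - 2 d$
$\left(19 - f{\left(3 \right)}\right) \left(-21 + 29\right) = \left(19 - \left(9 - 6\right)\right) \left(-21 + 29\right) = \left(19 - \left(9 - 6\right)\right) 8 = \left(19 - 3\right) 8 = 16 \cdot 8 = 128$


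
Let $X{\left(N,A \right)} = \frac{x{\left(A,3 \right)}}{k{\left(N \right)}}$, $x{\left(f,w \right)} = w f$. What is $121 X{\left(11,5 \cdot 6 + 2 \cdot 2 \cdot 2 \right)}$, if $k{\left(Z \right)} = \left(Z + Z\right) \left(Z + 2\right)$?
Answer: $\frac{627}{13} \approx 48.231$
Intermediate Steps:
$x{\left(f,w \right)} = f w$
$k{\left(Z \right)} = 2 Z \left(2 + Z\right)$
$X{\left(N,A \right)} = \frac{3 A}{2 N \left(2 + N\right)}$ ($X{\left(N,A \right)} = \frac{A 3}{2 N \left(2 + N\right)} = 3 A \frac{1}{2 N \left(2 + N\right)} = \frac{3 A}{2 N \left(2 + N\right)}$)
$121 X{\left(11,5 \cdot 6 + 2 \cdot 2 \cdot 2 \right)} = 121 \frac{3 \left(5 \cdot 6 + 2 \cdot 2 \cdot 2\right)}{2 \cdot 11 \left(2 + 11\right)} = 121 \cdot \frac{3}{2} \left(30 + 2 \cdot 4\right) \frac{1}{11} \cdot \frac{1}{13} = 121 \cdot \frac{3}{2} \left(30 + 8\right) \frac{1}{11} \cdot \frac{1}{13} = 121 \cdot \frac{3}{2} \cdot 38 \cdot \frac{1}{11} \cdot \frac{1}{13} = 121 \cdot \frac{57}{143} = \frac{627}{13}$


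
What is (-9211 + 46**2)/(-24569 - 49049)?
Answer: 7095/73618 ≈ 0.096376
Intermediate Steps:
(-9211 + 46**2)/(-24569 - 49049) = (-9211 + 2116)/(-73618) = -7095*(-1/73618) = 7095/73618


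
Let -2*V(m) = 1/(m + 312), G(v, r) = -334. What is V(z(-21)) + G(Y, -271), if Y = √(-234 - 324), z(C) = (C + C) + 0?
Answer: -180361/540 ≈ -334.00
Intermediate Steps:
z(C) = 2*C (z(C) = 2*C + 0 = 2*C)
Y = 3*I*√62 (Y = √(-558) = 3*I*√62 ≈ 23.622*I)
V(m) = -1/(2*(312 + m)) (V(m) = -1/(2*(m + 312)) = -1/(2*(312 + m)))
V(z(-21)) + G(Y, -271) = -1/(624 + 2*(2*(-21))) - 334 = -1/(624 + 2*(-42)) - 334 = -1/(624 - 84) - 334 = -1/540 - 334 = -180361/540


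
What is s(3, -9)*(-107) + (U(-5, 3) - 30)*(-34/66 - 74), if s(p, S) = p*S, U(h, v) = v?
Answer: 53910/11 ≈ 4900.9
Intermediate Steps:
s(p, S) = S*p
s(3, -9)*(-107) + (U(-5, 3) - 30)*(-34/66 - 74) = -9*3*(-107) + (3 - 30)*(-34/66 - 74) = -27*(-107) - 27*(-34*1/66 - 74) = 2889 - 27*(-17/33 - 74) = 2889 - 27*(-2459/33) = 2889 + 22131/11 = 53910/11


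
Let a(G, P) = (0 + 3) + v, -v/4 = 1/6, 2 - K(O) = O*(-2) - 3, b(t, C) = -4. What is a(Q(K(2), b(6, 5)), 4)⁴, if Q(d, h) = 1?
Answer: 2401/81 ≈ 29.642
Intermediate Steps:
K(O) = 5 + 2*O (K(O) = 2 - (O*(-2) - 3) = 2 - (-2*O - 3) = 2 - (-3 - 2*O) = 2 + (3 + 2*O) = 5 + 2*O)
v = -⅔ (v = -4/6 = -4*⅙ = -⅔ ≈ -0.66667)
a(G, P) = 7/3 (a(G, P) = (0 + 3) - ⅔ = 3 - ⅔ = 7/3)
a(Q(K(2), b(6, 5)), 4)⁴ = (7/3)⁴ = 2401/81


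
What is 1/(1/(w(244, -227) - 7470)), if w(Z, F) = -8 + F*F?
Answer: 44051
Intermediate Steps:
w(Z, F) = -8 + F²
1/(1/(w(244, -227) - 7470)) = 1/(1/((-8 + (-227)²) - 7470)) = 1/(1/((-8 + 51529) - 7470)) = 1/(1/(51521 - 7470)) = 1/(1/44051) = 44051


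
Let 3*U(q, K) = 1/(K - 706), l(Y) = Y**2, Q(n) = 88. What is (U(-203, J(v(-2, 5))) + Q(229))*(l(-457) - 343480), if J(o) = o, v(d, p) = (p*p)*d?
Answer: -426508871/36 ≈ -1.1847e+7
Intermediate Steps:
v(d, p) = d*p**2 (v(d, p) = p**2*d = d*p**2)
U(q, K) = 1/(3*(-706 + K)) (U(q, K) = 1/(3*(K - 706)) = 1/(3*(-706 + K)))
(U(-203, J(v(-2, 5))) + Q(229))*(l(-457) - 343480) = (1/(3*(-706 - 2*5**2)) + 88)*((-457)**2 - 343480) = (1/(3*(-706 - 2*25)) + 88)*(208849 - 343480) = (1/(3*(-706 - 50)) + 88)*(-134631) = ((1/3)/(-756) + 88)*(-134631) = ((1/3)*(-1/756) + 88)*(-134631) = (-1/2268 + 88)*(-134631) = (199583/2268)*(-134631) = -426508871/36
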